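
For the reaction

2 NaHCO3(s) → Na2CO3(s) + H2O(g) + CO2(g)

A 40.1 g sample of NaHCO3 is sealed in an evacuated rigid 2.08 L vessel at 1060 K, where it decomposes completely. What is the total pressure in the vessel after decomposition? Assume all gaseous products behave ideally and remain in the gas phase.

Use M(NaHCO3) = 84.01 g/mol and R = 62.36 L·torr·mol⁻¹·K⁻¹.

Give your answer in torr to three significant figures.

15200 torr

n(NaHCO3) = 40.1 / 84.01 = 0.4773 mol
n(gas produced) = (2/2) × 0.4773 = 0.4773 mol
P = nRT/V = 0.4773 × 62.36 × 1060 / 2.08 = 15170 torr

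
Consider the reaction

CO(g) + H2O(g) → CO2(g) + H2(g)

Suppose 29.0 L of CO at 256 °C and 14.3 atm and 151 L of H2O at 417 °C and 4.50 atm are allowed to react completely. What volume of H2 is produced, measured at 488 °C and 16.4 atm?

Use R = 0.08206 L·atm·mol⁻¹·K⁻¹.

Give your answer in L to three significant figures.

n(CO) = PV/RT = (14.3 × 29.0) / (0.08206 × 529.15) = 9.550 mol
n(H2O) = PV/RT = (4.50 × 151) / (0.08206 × 690.15) = 12.00 mol
For 9.550 mol CO, stoichiometry requires (1/1) × 9.550 = 9.550 mol H2O; 12.00 mol is available, so CO is limiting.
n(H2) = (1/1) × 9.550 = 9.550 mol
V(H2) = nRT/P = 9.550 × 0.08206 × 761.15 / 16.4 = 36.37 L

36.4 L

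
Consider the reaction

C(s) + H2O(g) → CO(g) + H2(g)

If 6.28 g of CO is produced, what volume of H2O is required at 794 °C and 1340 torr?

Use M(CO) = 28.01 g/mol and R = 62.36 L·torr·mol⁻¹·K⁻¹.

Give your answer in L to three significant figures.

n(CO) = 6.280 / 28.01 = 0.2242 mol
n(H2O) = (1/1) × 0.2242 = 0.2242 mol
V = nRT/P = 0.2242 × 62.36 × 1067.15 / 1340 = 11.13 L

11.1 L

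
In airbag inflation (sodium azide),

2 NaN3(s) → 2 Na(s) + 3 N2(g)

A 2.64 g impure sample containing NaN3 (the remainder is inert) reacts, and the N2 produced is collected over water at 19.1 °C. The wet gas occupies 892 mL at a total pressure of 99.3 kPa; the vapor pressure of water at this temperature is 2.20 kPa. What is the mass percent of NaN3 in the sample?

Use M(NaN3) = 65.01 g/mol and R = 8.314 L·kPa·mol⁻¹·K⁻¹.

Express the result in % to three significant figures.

P(N2) = 99.3 − 2.20 = 97.10 kPa
n(N2) = PV/RT = (97.10 × 0.8920) / (8.314 × 292.25) = 0.03565 mol
n(NaN3) = (2/3) × 0.03565 = 0.02377 mol
m(NaN3) = 0.02377 × 65.01 = 1.545 g
%NaN3 = 1.545 / 2.64 × 100 = 58.52%

58.5 %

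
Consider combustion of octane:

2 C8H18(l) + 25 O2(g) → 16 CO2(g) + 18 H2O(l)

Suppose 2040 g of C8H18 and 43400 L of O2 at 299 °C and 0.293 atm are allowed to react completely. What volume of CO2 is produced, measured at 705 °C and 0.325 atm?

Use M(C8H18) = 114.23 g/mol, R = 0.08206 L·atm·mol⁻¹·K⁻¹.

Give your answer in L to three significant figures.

n(C8H18) = 2040 / 114.23 = 17.86 mol
n(O2) = PV/RT = (0.293 × 43400) / (0.08206 × 572.15) = 270.8 mol
For 17.86 mol C8H18, stoichiometry requires (25/2) × 17.86 = 223.2 mol O2; 270.8 mol is available, so C8H18 is limiting.
n(CO2) = (16/2) × 17.86 = 142.9 mol
V(CO2) = nRT/P = 142.9 × 0.08206 × 978.15 / 0.325 = 35290 L

35300 L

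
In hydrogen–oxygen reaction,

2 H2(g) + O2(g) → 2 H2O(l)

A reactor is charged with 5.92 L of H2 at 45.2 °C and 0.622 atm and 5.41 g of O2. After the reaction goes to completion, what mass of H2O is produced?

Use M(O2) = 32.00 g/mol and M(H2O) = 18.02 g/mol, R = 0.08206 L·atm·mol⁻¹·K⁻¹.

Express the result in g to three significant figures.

n(H2) = PV/RT = (0.622 × 5.92) / (0.08206 × 318.35) = 0.1410 mol
n(O2) = 5.41 / 32.00 = 0.1691 mol
For 0.1410 mol H2, stoichiometry requires (1/2) × 0.1410 = 0.07050 mol O2; 0.1691 mol is available, so H2 is limiting.
n(H2O) = (2/2) × 0.1410 = 0.1410 mol
m(H2O) = 0.1410 × 18.02 = 2.541 g

2.54 g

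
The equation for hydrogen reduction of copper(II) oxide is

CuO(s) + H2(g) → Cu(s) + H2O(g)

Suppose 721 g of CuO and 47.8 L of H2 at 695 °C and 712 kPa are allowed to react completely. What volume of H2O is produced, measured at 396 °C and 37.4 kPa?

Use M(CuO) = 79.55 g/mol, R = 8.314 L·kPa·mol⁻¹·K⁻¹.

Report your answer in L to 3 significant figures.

629 L

n(CuO) = 721 / 79.55 = 9.063 mol
n(H2) = PV/RT = (712 × 47.8) / (8.314 × 968.15) = 4.228 mol
For 9.063 mol CuO, stoichiometry requires (1/1) × 9.063 = 9.063 mol H2; 4.228 mol is available, so H2 is limiting.
n(H2O) = (1/1) × 4.228 = 4.228 mol
V(H2O) = nRT/P = 4.228 × 8.314 × 669.15 / 37.4 = 628.9 L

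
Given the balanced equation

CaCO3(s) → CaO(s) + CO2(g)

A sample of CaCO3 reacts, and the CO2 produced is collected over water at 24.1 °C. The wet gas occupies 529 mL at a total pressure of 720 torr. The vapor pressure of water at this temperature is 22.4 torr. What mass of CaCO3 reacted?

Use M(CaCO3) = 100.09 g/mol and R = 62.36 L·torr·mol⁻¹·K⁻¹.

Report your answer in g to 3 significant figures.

P(CO2) = 720 − 22.4 = 697.6 torr
n(CO2) = PV/RT = (697.6 × 0.5290) / (62.36 × 297.25) = 0.01991 mol
n(CaCO3) = (1/1) × 0.01991 = 0.01991 mol
m(CaCO3) = 0.01991 × 100.09 = 1.993 g

1.99 g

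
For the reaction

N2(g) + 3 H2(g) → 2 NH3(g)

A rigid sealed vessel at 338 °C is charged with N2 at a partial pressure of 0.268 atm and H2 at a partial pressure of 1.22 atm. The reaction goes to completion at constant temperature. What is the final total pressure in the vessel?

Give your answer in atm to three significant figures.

0.952 atm

At constant V, partial pressures at 338 °C are proportional to moles, so apply stoichiometry directly to pressures.
P(H2) required for 0.268 atm of N2 = (3/1) × 0.268 = 0.8040 atm; available 1.22 atm, so N2 is limiting.
P(H2) remaining = 1.22 − (3/1) × 0.268 = 0.4160 atm
P(gaseous products) = (2)/1 × 0.268 = 0.5360 atm
P_total at 338 °C = 0.4160 + 0.5360 = 0.9520 atm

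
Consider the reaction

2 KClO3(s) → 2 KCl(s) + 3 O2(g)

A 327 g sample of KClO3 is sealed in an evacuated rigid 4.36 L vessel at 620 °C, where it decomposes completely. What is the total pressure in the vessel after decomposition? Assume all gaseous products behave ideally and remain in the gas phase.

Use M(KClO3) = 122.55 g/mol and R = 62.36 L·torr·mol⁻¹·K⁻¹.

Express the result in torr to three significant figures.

51100 torr

n(KClO3) = 327 / 122.55 = 2.668 mol
n(gas produced) = (3/2) × 2.668 = 4.002 mol
P = nRT/V = 4.002 × 62.36 × 893.15 / 4.36 = 51120 torr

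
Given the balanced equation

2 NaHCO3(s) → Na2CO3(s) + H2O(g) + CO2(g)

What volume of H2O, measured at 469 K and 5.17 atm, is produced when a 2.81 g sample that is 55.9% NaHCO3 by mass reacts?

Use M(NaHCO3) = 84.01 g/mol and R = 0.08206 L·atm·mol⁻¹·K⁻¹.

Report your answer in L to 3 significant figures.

mass of NaHCO3 = 2.81 × 55.9/100 = 1.571 g
n(NaHCO3) = 1.571 / 84.01 = 0.01870 mol
n(H2O) = (1/2) × 0.01870 = 0.009350 mol
V = nRT/P = 0.009350 × 0.08206 × 469 / 5.17 = 0.06960 L

0.0696 L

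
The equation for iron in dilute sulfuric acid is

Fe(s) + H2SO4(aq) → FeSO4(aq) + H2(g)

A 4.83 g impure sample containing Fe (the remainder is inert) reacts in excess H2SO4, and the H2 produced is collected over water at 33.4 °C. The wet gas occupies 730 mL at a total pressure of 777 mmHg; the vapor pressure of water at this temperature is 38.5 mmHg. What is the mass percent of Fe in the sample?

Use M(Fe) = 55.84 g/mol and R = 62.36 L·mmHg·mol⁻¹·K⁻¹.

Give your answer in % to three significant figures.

P(H2) = 777 − 38.5 = 738.5 mmHg
n(H2) = PV/RT = (738.5 × 0.7300) / (62.36 × 306.55) = 0.02820 mol
n(Fe) = (1/1) × 0.02820 = 0.02820 mol
m(Fe) = 0.02820 × 55.84 = 1.575 g
%Fe = 1.575 / 4.83 × 100 = 32.61%

32.6 %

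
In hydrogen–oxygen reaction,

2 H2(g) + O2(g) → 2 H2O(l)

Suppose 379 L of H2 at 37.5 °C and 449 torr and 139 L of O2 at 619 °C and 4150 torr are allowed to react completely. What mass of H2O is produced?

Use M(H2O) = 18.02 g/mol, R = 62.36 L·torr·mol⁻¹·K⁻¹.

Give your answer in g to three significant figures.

n(H2) = PV/RT = (449 × 379) / (62.36 × 310.65) = 8.784 mol
n(O2) = PV/RT = (4150 × 139) / (62.36 × 892.15) = 10.37 mol
For 8.784 mol H2, stoichiometry requires (1/2) × 8.784 = 4.392 mol O2; 10.37 mol is available, so H2 is limiting.
n(H2O) = (2/2) × 8.784 = 8.784 mol
m(H2O) = 8.784 × 18.02 = 158.3 g

158 g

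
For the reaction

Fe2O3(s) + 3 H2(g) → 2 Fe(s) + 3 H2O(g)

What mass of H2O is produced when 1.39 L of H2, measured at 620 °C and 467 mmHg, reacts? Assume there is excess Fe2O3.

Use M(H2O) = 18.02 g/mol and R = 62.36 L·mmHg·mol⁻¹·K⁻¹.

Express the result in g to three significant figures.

0.210 g

n(H2) = PV/RT = (467 × 1.39) / (62.36 × 893.15) = 0.01165 mol
n(H2O) = (3/3) × 0.01165 = 0.01165 mol
m(H2O) = 0.01165 × 18.02 = 0.2099 g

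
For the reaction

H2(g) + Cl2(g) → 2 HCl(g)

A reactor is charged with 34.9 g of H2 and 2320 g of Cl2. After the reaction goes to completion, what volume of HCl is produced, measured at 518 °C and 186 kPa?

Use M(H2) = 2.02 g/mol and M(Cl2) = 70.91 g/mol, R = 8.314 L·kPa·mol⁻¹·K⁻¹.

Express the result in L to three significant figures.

1220 L

n(H2) = 34.9 / 2.02 = 17.28 mol
n(Cl2) = 2320 / 70.91 = 32.72 mol
For 17.28 mol H2, stoichiometry requires (1/1) × 17.28 = 17.28 mol Cl2; 32.72 mol is available, so H2 is limiting.
n(HCl) = (2/1) × 17.28 = 34.56 mol
V(HCl) = nRT/P = 34.56 × 8.314 × 791.15 / 186 = 1222 L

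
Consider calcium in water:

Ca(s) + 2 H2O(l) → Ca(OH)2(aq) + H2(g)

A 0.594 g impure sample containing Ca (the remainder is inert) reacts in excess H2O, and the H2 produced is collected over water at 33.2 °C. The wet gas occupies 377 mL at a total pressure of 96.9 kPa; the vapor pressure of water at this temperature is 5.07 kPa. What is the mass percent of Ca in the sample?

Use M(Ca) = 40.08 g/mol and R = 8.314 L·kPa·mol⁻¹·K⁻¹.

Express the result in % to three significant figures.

91.7 %

P(H2) = 96.9 − 5.07 = 91.83 kPa
n(H2) = PV/RT = (91.83 × 0.3770) / (8.314 × 306.35) = 0.01359 mol
n(Ca) = (1/1) × 0.01359 = 0.01359 mol
m(Ca) = 0.01359 × 40.08 = 0.5447 g
%Ca = 0.5447 / 0.594 × 100 = 91.70%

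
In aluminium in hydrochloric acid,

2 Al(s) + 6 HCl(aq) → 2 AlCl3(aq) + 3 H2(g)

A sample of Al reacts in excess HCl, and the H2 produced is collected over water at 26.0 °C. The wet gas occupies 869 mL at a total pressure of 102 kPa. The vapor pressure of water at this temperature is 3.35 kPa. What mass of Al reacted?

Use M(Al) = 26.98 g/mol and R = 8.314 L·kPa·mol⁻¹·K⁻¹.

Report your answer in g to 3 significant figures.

P(H2) = 102 − 3.35 = 98.65 kPa
n(H2) = PV/RT = (98.65 × 0.8690) / (8.314 × 299.15) = 0.03447 mol
n(Al) = (2/3) × 0.03447 = 0.02298 mol
m(Al) = 0.02298 × 26.98 = 0.6200 g

0.620 g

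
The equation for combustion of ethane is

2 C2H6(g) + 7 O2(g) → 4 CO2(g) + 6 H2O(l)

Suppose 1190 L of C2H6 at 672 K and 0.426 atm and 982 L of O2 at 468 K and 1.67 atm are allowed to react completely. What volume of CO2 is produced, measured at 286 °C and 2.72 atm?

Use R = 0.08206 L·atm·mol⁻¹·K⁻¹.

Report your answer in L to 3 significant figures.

310 L

n(C2H6) = PV/RT = (0.426 × 1190) / (0.08206 × 672) = 9.193 mol
n(O2) = PV/RT = (1.67 × 982) / (0.08206 × 468) = 42.70 mol
For 9.193 mol C2H6, stoichiometry requires (7/2) × 9.193 = 32.18 mol O2; 42.70 mol is available, so C2H6 is limiting.
n(CO2) = (4/2) × 9.193 = 18.39 mol
V(CO2) = nRT/P = 18.39 × 0.08206 × 559.15 / 2.72 = 310.2 L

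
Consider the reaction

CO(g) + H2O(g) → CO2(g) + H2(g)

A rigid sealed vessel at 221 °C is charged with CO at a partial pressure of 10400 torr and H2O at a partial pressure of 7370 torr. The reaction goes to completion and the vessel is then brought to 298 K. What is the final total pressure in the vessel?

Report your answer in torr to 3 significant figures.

Because the vessel is rigid and T is held at 221 °C, work the stoichiometry in partial pressures (P_i = n_iRT/V).
P(H2O) required for 10400 torr of CO = (1/1) × 10400 = 10400 torr; available 7370 torr, so H2O is limiting.
P(CO) remaining = 10400 − (1/1) × 7370 = 3030 torr
P(gaseous products) = (1+1)/1 × 7370 = 14740 torr
P_total at 221 °C = 3030 + 14740 = 17770 torr
Scaling to 298 K: P = 17770 × 298/494.15 = 10720 torr

10700 torr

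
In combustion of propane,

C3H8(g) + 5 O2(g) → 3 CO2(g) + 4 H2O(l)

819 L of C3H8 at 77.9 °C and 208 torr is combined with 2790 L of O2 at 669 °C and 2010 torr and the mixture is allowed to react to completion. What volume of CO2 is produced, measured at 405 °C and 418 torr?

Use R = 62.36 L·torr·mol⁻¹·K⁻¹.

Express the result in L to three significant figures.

n(C3H8) = PV/RT = (208 × 819) / (62.36 × 351.05) = 7.782 mol
n(O2) = PV/RT = (2010 × 2790) / (62.36 × 942.15) = 95.45 mol
For 7.782 mol C3H8, stoichiometry requires (5/1) × 7.782 = 38.91 mol O2; 95.45 mol is available, so C3H8 is limiting.
n(CO2) = (3/1) × 7.782 = 23.35 mol
V(CO2) = nRT/P = 23.35 × 62.36 × 678.15 / 418 = 2362 L

2360 L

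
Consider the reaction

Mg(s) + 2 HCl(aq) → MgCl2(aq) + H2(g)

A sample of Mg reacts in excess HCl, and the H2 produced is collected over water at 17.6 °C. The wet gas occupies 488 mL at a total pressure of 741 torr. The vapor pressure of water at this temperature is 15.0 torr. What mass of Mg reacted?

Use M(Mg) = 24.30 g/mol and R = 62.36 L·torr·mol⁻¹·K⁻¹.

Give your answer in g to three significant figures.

0.475 g

P(H2) = 741 − 15.0 = 726.0 torr
n(H2) = PV/RT = (726.0 × 0.4880) / (62.36 × 290.75) = 0.01954 mol
n(Mg) = (1/1) × 0.01954 = 0.01954 mol
m(Mg) = 0.01954 × 24.30 = 0.4748 g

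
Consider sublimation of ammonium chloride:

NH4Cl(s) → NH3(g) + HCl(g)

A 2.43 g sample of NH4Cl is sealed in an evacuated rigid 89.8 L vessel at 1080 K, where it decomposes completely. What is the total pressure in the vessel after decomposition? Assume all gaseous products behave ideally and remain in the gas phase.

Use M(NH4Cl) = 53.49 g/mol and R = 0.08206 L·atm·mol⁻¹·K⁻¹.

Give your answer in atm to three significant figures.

0.0897 atm

n(NH4Cl) = 2.43 / 53.49 = 0.04543 mol
n(gas produced) = (2/1) × 0.04543 = 0.09086 mol
P = nRT/V = 0.09086 × 0.08206 × 1080 / 89.8 = 0.08967 atm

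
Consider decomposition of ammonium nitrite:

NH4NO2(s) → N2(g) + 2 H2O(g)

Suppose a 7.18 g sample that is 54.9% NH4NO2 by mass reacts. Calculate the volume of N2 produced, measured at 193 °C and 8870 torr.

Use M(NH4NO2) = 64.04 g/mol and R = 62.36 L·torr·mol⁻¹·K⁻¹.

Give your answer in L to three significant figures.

0.202 L

mass of NH4NO2 = 7.18 × 54.9/100 = 3.942 g
n(NH4NO2) = 3.942 / 64.04 = 0.06156 mol
n(N2) = (1/1) × 0.06156 = 0.06156 mol
V = nRT/P = 0.06156 × 62.36 × 466.15 / 8870 = 0.2017 L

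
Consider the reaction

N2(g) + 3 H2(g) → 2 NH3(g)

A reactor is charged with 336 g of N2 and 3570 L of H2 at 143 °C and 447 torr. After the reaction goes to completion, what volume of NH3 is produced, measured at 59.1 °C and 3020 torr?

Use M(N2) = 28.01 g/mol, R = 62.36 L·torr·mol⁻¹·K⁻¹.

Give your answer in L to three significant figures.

165 L

n(N2) = 336 / 28.01 = 12.00 mol
n(H2) = PV/RT = (447 × 3570) / (62.36 × 416.15) = 61.49 mol
For 12.00 mol N2, stoichiometry requires (3/1) × 12.00 = 36.00 mol H2; 61.49 mol is available, so N2 is limiting.
n(NH3) = (2/1) × 12.00 = 24.00 mol
V(NH3) = nRT/P = 24.00 × 62.36 × 332.25 / 3020 = 164.7 L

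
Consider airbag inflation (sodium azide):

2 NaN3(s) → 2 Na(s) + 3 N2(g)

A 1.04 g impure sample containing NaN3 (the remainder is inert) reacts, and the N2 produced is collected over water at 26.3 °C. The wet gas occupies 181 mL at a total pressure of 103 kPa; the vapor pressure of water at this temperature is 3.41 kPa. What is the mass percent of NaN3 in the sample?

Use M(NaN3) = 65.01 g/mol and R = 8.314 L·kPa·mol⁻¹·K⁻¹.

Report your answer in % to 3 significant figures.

30.2 %

P(N2) = 103 − 3.41 = 99.59 kPa
n(N2) = PV/RT = (99.59 × 0.1810) / (8.314 × 299.45) = 0.007240 mol
n(NaN3) = (2/3) × 0.007240 = 0.004827 mol
m(NaN3) = 0.004827 × 65.01 = 0.3138 g
%NaN3 = 0.3138 / 1.04 × 100 = 30.17%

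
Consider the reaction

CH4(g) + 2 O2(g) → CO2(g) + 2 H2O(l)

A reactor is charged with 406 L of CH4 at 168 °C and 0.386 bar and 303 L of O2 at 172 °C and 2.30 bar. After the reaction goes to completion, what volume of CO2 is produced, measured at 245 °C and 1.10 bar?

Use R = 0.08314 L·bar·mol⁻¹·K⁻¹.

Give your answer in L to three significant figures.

n(CH4) = PV/RT = (0.386 × 406) / (0.08314 × 441.15) = 4.273 mol
n(O2) = PV/RT = (2.30 × 303) / (0.08314 × 445.15) = 18.83 mol
For 4.273 mol CH4, stoichiometry requires (2/1) × 4.273 = 8.546 mol O2; 18.83 mol is available, so CH4 is limiting.
n(CO2) = (1/1) × 4.273 = 4.273 mol
V(CO2) = nRT/P = 4.273 × 0.08314 × 518.15 / 1.10 = 167.3 L

167 L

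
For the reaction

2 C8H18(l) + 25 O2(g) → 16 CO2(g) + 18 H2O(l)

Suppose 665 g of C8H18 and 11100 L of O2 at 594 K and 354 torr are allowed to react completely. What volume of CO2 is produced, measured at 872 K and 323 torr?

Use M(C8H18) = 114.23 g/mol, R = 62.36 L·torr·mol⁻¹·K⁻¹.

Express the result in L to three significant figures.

n(C8H18) = 665 / 114.23 = 5.822 mol
n(O2) = PV/RT = (354 × 11100) / (62.36 × 594) = 106.1 mol
For 5.822 mol C8H18, stoichiometry requires (25/2) × 5.822 = 72.78 mol O2; 106.1 mol is available, so C8H18 is limiting.
n(CO2) = (16/2) × 5.822 = 46.58 mol
V(CO2) = nRT/P = 46.58 × 62.36 × 872 / 323 = 7842 L

7840 L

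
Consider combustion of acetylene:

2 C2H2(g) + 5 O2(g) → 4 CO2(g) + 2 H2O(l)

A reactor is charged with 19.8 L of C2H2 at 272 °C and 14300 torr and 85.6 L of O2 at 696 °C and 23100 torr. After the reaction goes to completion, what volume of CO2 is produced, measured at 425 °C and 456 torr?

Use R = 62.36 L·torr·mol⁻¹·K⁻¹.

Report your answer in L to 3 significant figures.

1590 L

n(C2H2) = PV/RT = (14300 × 19.8) / (62.36 × 545.15) = 8.329 mol
n(O2) = PV/RT = (23100 × 85.6) / (62.36 × 969.15) = 32.72 mol
For 8.329 mol C2H2, stoichiometry requires (5/2) × 8.329 = 20.82 mol O2; 32.72 mol is available, so C2H2 is limiting.
n(CO2) = (4/2) × 8.329 = 16.66 mol
V(CO2) = nRT/P = 16.66 × 62.36 × 698.15 / 456 = 1591 L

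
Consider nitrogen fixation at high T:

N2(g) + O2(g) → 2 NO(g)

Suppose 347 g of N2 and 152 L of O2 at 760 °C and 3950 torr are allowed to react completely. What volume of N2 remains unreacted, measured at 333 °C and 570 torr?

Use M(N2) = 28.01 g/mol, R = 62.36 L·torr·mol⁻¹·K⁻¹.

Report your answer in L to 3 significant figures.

n(N2) = 347 / 28.01 = 12.39 mol
n(O2) = PV/RT = (3950 × 152) / (62.36 × 1033.15) = 9.319 mol
For 12.39 mol N2, stoichiometry requires (1/1) × 12.39 = 12.39 mol O2; 9.319 mol is available, so O2 is limiting.
n(N2) consumed = (1/1) × 9.319 = 9.319 mol; remaining = 12.39 − 9.319 = 3.071 mol
V(N2) = nRT/P = 3.071 × 62.36 × 606.15 / 570 = 203.7 L

204 L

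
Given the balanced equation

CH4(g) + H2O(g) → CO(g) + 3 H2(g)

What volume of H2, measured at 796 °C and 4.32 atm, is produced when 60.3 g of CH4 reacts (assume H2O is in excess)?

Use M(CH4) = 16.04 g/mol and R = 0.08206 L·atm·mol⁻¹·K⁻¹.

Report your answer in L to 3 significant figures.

n(CH4) = 60.30 / 16.04 = 3.759 mol
n(H2) = (3/1) × 3.759 = 11.28 mol
V = nRT/P = 11.28 × 0.08206 × 1069.15 / 4.32 = 229.1 L

229 L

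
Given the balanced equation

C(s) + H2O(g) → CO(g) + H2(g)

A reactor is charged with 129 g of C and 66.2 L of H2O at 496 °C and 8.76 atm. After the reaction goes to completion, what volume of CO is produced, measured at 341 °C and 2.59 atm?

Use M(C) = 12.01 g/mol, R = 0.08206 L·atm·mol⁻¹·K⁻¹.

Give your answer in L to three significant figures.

n(C) = 129 / 12.01 = 10.74 mol
n(H2O) = PV/RT = (8.76 × 66.2) / (0.08206 × 769.15) = 9.188 mol
For 10.74 mol C, stoichiometry requires (1/1) × 10.74 = 10.74 mol H2O; 9.188 mol is available, so H2O is limiting.
n(CO) = (1/1) × 9.188 = 9.188 mol
V(CO) = nRT/P = 9.188 × 0.08206 × 614.15 / 2.59 = 178.8 L

179 L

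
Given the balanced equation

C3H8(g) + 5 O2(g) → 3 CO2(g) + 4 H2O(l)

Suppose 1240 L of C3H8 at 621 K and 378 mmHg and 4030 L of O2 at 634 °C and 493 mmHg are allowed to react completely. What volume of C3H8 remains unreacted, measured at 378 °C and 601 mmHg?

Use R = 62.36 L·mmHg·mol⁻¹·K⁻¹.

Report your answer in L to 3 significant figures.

n(C3H8) = PV/RT = (378 × 1240) / (62.36 × 621) = 12.10 mol
n(O2) = PV/RT = (493 × 4030) / (62.36 × 907.15) = 35.12 mol
For 12.10 mol C3H8, stoichiometry requires (5/1) × 12.10 = 60.50 mol O2; 35.12 mol is available, so O2 is limiting.
n(C3H8) consumed = (1/5) × 35.12 = 7.024 mol; remaining = 12.10 − 7.024 = 5.076 mol
V(C3H8) = nRT/P = 5.076 × 62.36 × 651.15 / 601 = 343.0 L

343 L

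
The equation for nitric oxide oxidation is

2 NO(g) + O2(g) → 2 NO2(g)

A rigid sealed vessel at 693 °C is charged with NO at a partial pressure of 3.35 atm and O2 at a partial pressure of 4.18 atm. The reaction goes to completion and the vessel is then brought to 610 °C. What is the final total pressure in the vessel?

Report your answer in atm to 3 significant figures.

5.35 atm

Because the vessel is rigid and T is held at 693 °C, work the stoichiometry in partial pressures (P_i = n_iRT/V).
P(O2) required for 3.35 atm of NO = (1/2) × 3.35 = 1.675 atm; available 4.18 atm, so NO is limiting.
P(O2) remaining = 4.18 − (1/2) × 3.35 = 2.505 atm
P(gaseous products) = (2)/2 × 3.35 = 3.350 atm
P_total at 693 °C = 2.505 + 3.350 = 5.855 atm
Scaling to 610 °C: P = 5.855 × 883.15/966.15 = 5.352 atm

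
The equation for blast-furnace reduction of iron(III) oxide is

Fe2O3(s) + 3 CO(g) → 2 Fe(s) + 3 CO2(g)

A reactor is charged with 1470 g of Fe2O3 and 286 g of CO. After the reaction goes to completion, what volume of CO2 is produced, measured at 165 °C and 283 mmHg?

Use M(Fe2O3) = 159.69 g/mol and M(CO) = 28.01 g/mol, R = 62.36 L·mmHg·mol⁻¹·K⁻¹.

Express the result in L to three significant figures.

n(Fe2O3) = 1470 / 159.69 = 9.205 mol
n(CO) = 286 / 28.01 = 10.21 mol
For 9.205 mol Fe2O3, stoichiometry requires (3/1) × 9.205 = 27.62 mol CO; 10.21 mol is available, so CO is limiting.
n(CO2) = (3/3) × 10.21 = 10.21 mol
V(CO2) = nRT/P = 10.21 × 62.36 × 438.15 / 283 = 985.8 L

986 L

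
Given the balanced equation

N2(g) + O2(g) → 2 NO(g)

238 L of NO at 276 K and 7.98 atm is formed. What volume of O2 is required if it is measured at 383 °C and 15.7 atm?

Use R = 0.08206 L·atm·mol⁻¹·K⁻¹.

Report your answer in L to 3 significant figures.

n(NO) = PV/RT = (7.98 × 238) / (0.08206 × 276) = 83.86 mol
n(O2) = (1/2) × 83.86 = 41.93 mol
V = nRT/P = 41.93 × 0.08206 × 656.15 / 15.7 = 143.8 L

144 L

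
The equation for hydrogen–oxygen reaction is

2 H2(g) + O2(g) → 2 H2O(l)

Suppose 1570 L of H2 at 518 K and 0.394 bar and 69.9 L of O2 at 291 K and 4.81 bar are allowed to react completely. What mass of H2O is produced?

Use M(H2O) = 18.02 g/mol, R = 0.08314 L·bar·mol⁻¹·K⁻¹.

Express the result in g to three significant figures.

n(H2) = PV/RT = (0.394 × 1570) / (0.08314 × 518) = 14.36 mol
n(O2) = PV/RT = (4.81 × 69.9) / (0.08314 × 291) = 13.90 mol
For 14.36 mol H2, stoichiometry requires (1/2) × 14.36 = 7.180 mol O2; 13.90 mol is available, so H2 is limiting.
n(H2O) = (2/2) × 14.36 = 14.36 mol
m(H2O) = 14.36 × 18.02 = 258.8 g

259 g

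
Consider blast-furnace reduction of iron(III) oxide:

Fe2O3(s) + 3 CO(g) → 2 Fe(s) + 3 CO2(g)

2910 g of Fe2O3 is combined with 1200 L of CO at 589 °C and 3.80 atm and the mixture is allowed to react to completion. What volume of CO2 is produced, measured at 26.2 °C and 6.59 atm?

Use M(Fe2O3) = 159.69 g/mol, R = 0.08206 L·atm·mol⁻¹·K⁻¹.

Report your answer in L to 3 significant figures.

204 L

n(Fe2O3) = 2910 / 159.69 = 18.22 mol
n(CO) = PV/RT = (3.80 × 1200) / (0.08206 × 862.15) = 64.45 mol
For 18.22 mol Fe2O3, stoichiometry requires (3/1) × 18.22 = 54.66 mol CO; 64.45 mol is available, so Fe2O3 is limiting.
n(CO2) = (3/1) × 18.22 = 54.66 mol
V(CO2) = nRT/P = 54.66 × 0.08206 × 299.35 / 6.59 = 203.7 L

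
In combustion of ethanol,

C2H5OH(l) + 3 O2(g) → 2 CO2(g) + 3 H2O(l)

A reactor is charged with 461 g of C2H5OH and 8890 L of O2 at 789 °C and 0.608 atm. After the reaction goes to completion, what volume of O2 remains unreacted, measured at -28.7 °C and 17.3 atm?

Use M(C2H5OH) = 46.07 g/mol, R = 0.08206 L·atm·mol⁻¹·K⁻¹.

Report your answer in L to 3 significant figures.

n(C2H5OH) = 461 / 46.07 = 10.01 mol
n(O2) = PV/RT = (0.608 × 8890) / (0.08206 × 1062.15) = 62.01 mol
For 10.01 mol C2H5OH, stoichiometry requires (3/1) × 10.01 = 30.03 mol O2; 62.01 mol is available, so C2H5OH is limiting.
n(O2) consumed = (3/1) × 10.01 = 30.03 mol; remaining = 62.01 − 30.03 = 31.98 mol
V(O2) = nRT/P = 31.98 × 0.08206 × 244.45 / 17.3 = 37.08 L

37.1 L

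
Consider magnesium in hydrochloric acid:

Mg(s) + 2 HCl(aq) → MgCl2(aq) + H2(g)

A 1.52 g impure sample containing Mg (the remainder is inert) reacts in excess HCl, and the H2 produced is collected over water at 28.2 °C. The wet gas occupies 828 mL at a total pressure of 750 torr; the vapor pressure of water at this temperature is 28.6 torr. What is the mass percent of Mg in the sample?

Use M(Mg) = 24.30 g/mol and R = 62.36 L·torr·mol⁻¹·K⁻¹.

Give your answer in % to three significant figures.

50.8 %

P(H2) = 750 − 28.6 = 721.4 torr
n(H2) = PV/RT = (721.4 × 0.8280) / (62.36 × 301.35) = 0.03179 mol
n(Mg) = (1/1) × 0.03179 = 0.03179 mol
m(Mg) = 0.03179 × 24.30 = 0.7725 g
%Mg = 0.7725 / 1.52 × 100 = 50.82%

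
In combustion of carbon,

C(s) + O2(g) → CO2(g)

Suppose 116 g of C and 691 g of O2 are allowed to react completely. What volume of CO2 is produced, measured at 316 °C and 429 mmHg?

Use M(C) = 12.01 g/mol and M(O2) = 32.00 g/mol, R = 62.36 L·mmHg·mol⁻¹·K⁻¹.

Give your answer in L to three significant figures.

n(C) = 116 / 12.01 = 9.659 mol
n(O2) = 691 / 32.00 = 21.59 mol
For 9.659 mol C, stoichiometry requires (1/1) × 9.659 = 9.659 mol O2; 21.59 mol is available, so C is limiting.
n(CO2) = (1/1) × 9.659 = 9.659 mol
V(CO2) = nRT/P = 9.659 × 62.36 × 589.15 / 429 = 827.2 L

827 L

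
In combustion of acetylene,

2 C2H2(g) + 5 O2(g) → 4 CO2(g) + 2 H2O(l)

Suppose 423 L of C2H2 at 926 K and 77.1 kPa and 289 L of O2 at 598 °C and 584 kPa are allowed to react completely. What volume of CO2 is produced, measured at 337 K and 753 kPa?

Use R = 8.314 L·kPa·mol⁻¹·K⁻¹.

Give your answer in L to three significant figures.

31.5 L

n(C2H2) = PV/RT = (77.1 × 423) / (8.314 × 926) = 4.236 mol
n(O2) = PV/RT = (584 × 289) / (8.314 × 871.15) = 23.30 mol
For 4.236 mol C2H2, stoichiometry requires (5/2) × 4.236 = 10.59 mol O2; 23.30 mol is available, so C2H2 is limiting.
n(CO2) = (4/2) × 4.236 = 8.472 mol
V(CO2) = nRT/P = 8.472 × 8.314 × 337 / 753 = 31.52 L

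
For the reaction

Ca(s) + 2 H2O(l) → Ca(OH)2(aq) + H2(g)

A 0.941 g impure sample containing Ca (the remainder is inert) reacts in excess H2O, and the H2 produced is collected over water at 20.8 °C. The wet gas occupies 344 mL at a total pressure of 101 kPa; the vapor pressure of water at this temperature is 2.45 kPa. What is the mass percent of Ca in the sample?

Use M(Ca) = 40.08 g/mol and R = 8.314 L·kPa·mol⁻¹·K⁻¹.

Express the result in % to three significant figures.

P(H2) = 101 − 2.45 = 98.55 kPa
n(H2) = PV/RT = (98.55 × 0.3440) / (8.314 × 293.95) = 0.01387 mol
n(Ca) = (1/1) × 0.01387 = 0.01387 mol
m(Ca) = 0.01387 × 40.08 = 0.5559 g
%Ca = 0.5559 / 0.941 × 100 = 59.08%

59.1 %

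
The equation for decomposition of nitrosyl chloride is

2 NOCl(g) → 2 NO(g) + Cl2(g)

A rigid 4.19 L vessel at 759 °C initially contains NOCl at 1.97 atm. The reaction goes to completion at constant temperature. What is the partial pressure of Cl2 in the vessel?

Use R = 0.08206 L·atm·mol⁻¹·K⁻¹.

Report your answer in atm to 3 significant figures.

0.985 atm

n(NOCl)₀ = PV/RT = (1.97 × 4.19) / (0.08206 × 1032.15) = 0.09746 mol
n(Cl2) = (1/2) × 0.09746 = 0.04873 mol
P(Cl2) = nRT/V = 0.04873 × 0.08206 × 1032.15 / 4.19 = 0.9850 atm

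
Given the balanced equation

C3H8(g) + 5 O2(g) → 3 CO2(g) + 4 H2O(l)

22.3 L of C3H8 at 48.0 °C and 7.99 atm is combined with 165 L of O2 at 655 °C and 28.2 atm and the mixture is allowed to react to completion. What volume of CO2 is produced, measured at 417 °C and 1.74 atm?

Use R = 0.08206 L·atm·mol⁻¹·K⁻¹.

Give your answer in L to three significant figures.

n(C3H8) = PV/RT = (7.99 × 22.3) / (0.08206 × 321.15) = 6.761 mol
n(O2) = PV/RT = (28.2 × 165) / (0.08206 × 928.15) = 61.09 mol
For 6.761 mol C3H8, stoichiometry requires (5/1) × 6.761 = 33.80 mol O2; 61.09 mol is available, so C3H8 is limiting.
n(CO2) = (3/1) × 6.761 = 20.28 mol
V(CO2) = nRT/P = 20.28 × 0.08206 × 690.15 / 1.74 = 660.1 L

660 L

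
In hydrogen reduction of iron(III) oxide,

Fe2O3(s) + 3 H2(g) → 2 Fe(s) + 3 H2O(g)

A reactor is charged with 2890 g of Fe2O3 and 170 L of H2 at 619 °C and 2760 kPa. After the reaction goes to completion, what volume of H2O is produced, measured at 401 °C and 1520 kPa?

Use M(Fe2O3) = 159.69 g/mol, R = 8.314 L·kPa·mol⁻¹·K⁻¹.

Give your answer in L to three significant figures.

n(Fe2O3) = 2890 / 159.69 = 18.10 mol
n(H2) = PV/RT = (2760 × 170) / (8.314 × 892.15) = 63.26 mol
For 18.10 mol Fe2O3, stoichiometry requires (3/1) × 18.10 = 54.30 mol H2; 63.26 mol is available, so Fe2O3 is limiting.
n(H2O) = (3/1) × 18.10 = 54.30 mol
V(H2O) = nRT/P = 54.30 × 8.314 × 674.15 / 1520 = 200.2 L

200 L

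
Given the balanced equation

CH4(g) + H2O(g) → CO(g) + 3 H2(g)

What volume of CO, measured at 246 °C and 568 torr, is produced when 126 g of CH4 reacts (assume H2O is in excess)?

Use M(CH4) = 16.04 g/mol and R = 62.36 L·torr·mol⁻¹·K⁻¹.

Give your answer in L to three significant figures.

n(CH4) = 126.0 / 16.04 = 7.855 mol
n(CO) = (1/1) × 7.855 = 7.855 mol
V = nRT/P = 7.855 × 62.36 × 519.15 / 568 = 447.7 L

448 L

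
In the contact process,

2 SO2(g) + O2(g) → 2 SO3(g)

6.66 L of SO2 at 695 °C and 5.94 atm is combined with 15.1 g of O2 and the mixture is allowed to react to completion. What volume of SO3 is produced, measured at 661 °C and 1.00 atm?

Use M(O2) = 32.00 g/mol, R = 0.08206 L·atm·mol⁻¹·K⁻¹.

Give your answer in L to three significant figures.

n(SO2) = PV/RT = (5.94 × 6.66) / (0.08206 × 968.15) = 0.4980 mol
n(O2) = 15.1 / 32.00 = 0.4719 mol
For 0.4980 mol SO2, stoichiometry requires (1/2) × 0.4980 = 0.2490 mol O2; 0.4719 mol is available, so SO2 is limiting.
n(SO3) = (2/2) × 0.4980 = 0.4980 mol
V(SO3) = nRT/P = 0.4980 × 0.08206 × 934.15 / 1.00 = 38.17 L

38.2 L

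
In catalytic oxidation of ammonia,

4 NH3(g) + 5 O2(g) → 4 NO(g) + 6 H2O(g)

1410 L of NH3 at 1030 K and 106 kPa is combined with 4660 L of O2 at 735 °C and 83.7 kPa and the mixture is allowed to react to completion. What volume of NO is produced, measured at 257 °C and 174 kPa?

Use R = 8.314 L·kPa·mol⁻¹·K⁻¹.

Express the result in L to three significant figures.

n(NH3) = PV/RT = (106 × 1410) / (8.314 × 1030) = 17.45 mol
n(O2) = PV/RT = (83.7 × 4660) / (8.314 × 1008.15) = 46.53 mol
For 17.45 mol NH3, stoichiometry requires (5/4) × 17.45 = 21.81 mol O2; 46.53 mol is available, so NH3 is limiting.
n(NO) = (4/4) × 17.45 = 17.45 mol
V(NO) = nRT/P = 17.45 × 8.314 × 530.15 / 174 = 442.0 L

442 L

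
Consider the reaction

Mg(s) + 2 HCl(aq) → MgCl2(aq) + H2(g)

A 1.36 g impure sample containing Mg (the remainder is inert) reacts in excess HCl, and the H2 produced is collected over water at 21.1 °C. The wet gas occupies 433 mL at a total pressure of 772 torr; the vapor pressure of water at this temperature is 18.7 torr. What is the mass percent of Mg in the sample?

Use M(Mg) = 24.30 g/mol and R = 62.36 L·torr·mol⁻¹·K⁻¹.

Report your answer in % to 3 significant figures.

P(H2) = 772 − 18.7 = 753.3 torr
n(H2) = PV/RT = (753.3 × 0.4330) / (62.36 × 294.25) = 0.01778 mol
n(Mg) = (1/1) × 0.01778 = 0.01778 mol
m(Mg) = 0.01778 × 24.30 = 0.4321 g
%Mg = 0.4321 / 1.36 × 100 = 31.77%

31.8 %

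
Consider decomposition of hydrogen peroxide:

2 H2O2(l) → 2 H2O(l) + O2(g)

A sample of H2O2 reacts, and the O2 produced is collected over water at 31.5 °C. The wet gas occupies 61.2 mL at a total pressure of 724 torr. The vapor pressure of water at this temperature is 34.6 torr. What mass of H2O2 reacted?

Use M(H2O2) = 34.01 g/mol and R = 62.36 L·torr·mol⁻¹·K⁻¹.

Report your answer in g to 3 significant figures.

P(O2) = 724 − 34.6 = 689.4 torr
n(O2) = PV/RT = (689.4 × 0.06120) / (62.36 × 304.65) = 0.002221 mol
n(H2O2) = (2/1) × 0.002221 = 0.004442 mol
m(H2O2) = 0.004442 × 34.01 = 0.1511 g

0.151 g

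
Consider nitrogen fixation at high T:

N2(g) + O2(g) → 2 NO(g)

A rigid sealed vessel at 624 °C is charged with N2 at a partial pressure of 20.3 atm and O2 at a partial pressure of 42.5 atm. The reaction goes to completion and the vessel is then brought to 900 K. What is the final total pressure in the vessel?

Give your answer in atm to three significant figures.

With V and T fixed, P_i ∝ n_i, so the mole ratios apply directly to partial pressures at 624 °C.
P(O2) required for 20.3 atm of N2 = (1/1) × 20.3 = 20.30 atm; available 42.5 atm, so N2 is limiting.
P(O2) remaining = 42.5 − (1/1) × 20.3 = 22.20 atm
P(gaseous products) = (2)/1 × 20.3 = 40.60 atm
P_total at 624 °C = 22.20 + 40.60 = 62.80 atm
Scaling to 900 K: P = 62.80 × 900/897.15 = 63.00 atm

63.0 atm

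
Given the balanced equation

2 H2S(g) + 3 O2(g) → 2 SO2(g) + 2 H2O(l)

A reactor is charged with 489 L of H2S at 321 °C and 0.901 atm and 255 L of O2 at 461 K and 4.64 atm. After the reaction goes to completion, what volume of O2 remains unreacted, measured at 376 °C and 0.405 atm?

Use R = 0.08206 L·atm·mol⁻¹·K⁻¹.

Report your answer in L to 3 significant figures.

2330 L

n(H2S) = PV/RT = (0.901 × 489) / (0.08206 × 594.15) = 9.037 mol
n(O2) = PV/RT = (4.64 × 255) / (0.08206 × 461) = 31.28 mol
For 9.037 mol H2S, stoichiometry requires (3/2) × 9.037 = 13.56 mol O2; 31.28 mol is available, so H2S is limiting.
n(O2) consumed = (3/2) × 9.037 = 13.56 mol; remaining = 31.28 − 13.56 = 17.72 mol
V(O2) = nRT/P = 17.72 × 0.08206 × 649.15 / 0.405 = 2331 L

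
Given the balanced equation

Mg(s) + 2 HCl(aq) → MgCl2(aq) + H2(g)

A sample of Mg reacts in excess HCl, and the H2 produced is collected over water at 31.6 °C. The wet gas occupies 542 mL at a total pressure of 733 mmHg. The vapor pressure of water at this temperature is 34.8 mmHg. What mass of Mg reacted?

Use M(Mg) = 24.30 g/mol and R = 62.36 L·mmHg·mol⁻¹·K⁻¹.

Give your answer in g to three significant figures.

0.484 g

P(H2) = 733 − 34.8 = 698.2 mmHg
n(H2) = PV/RT = (698.2 × 0.5420) / (62.36 × 304.75) = 0.01991 mol
n(Mg) = (1/1) × 0.01991 = 0.01991 mol
m(Mg) = 0.01991 × 24.30 = 0.4838 g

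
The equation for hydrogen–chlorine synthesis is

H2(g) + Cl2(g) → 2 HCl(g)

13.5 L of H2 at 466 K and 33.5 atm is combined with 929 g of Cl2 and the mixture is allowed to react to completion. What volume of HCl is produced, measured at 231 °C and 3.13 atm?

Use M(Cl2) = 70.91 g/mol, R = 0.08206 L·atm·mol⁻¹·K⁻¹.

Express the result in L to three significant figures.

313 L

n(H2) = PV/RT = (33.5 × 13.5) / (0.08206 × 466) = 11.83 mol
n(Cl2) = 929 / 70.91 = 13.10 mol
For 11.83 mol H2, stoichiometry requires (1/1) × 11.83 = 11.83 mol Cl2; 13.10 mol is available, so H2 is limiting.
n(HCl) = (2/1) × 11.83 = 23.66 mol
V(HCl) = nRT/P = 23.66 × 0.08206 × 504.15 / 3.13 = 312.7 L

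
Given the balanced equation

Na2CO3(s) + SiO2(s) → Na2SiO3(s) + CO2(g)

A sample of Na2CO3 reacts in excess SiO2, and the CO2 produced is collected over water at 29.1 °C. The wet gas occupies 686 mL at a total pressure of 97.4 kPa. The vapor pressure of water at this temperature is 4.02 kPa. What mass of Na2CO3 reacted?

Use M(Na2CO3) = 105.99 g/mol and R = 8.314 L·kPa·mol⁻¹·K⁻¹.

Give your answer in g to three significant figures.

P(CO2) = 97.4 − 4.02 = 93.38 kPa
n(CO2) = PV/RT = (93.38 × 0.6860) / (8.314 × 302.25) = 0.02549 mol
n(Na2CO3) = (1/1) × 0.02549 = 0.02549 mol
m(Na2CO3) = 0.02549 × 105.99 = 2.702 g

2.70 g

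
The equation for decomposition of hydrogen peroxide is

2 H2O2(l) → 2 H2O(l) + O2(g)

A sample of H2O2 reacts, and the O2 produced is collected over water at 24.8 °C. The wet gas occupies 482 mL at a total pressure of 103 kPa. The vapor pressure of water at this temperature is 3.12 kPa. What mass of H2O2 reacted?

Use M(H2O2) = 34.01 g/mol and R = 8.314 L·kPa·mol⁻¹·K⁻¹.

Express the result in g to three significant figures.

P(O2) = 103 − 3.12 = 99.88 kPa
n(O2) = PV/RT = (99.88 × 0.4820) / (8.314 × 297.95) = 0.01943 mol
n(H2O2) = (2/1) × 0.01943 = 0.03886 mol
m(H2O2) = 0.03886 × 34.01 = 1.322 g

1.32 g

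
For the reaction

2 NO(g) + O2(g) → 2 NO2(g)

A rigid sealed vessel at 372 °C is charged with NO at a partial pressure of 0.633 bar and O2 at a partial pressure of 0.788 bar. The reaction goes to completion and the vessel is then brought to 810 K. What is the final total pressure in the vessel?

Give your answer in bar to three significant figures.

With V and T fixed, P_i ∝ n_i, so the mole ratios apply directly to partial pressures at 372 °C.
P(O2) required for 0.633 bar of NO = (1/2) × 0.633 = 0.3165 bar; available 0.788 bar, so NO is limiting.
P(O2) remaining = 0.788 − (1/2) × 0.633 = 0.4715 bar
P(gaseous products) = (2)/2 × 0.633 = 0.6330 bar
P_total at 372 °C = 0.4715 + 0.6330 = 1.105 bar
Scaling to 810 K: P = 1.105 × 810/645.15 = 1.387 bar

1.39 bar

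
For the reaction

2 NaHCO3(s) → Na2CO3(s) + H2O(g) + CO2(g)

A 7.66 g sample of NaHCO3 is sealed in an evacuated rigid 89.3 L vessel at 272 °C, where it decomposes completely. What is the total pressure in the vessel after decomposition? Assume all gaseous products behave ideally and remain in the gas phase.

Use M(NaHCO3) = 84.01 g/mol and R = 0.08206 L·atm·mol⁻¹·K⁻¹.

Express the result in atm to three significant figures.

0.0457 atm

n(NaHCO3) = 7.66 / 84.01 = 0.09118 mol
n(gas produced) = (2/2) × 0.09118 = 0.09118 mol
P = nRT/V = 0.09118 × 0.08206 × 545.15 / 89.3 = 0.04568 atm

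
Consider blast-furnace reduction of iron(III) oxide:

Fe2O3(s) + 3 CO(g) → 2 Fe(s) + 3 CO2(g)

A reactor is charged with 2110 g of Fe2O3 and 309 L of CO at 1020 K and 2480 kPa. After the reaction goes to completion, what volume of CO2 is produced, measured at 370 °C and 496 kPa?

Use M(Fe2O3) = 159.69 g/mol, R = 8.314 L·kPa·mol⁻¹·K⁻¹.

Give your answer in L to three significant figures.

n(Fe2O3) = 2110 / 159.69 = 13.21 mol
n(CO) = PV/RT = (2480 × 309) / (8.314 × 1020) = 90.36 mol
For 13.21 mol Fe2O3, stoichiometry requires (3/1) × 13.21 = 39.63 mol CO; 90.36 mol is available, so Fe2O3 is limiting.
n(CO2) = (3/1) × 13.21 = 39.63 mol
V(CO2) = nRT/P = 39.63 × 8.314 × 643.15 / 496 = 427.2 L

427 L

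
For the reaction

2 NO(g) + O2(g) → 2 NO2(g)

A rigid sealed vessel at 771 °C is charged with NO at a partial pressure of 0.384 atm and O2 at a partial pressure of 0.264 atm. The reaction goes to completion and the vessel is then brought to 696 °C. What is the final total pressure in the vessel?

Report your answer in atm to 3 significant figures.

At constant V, partial pressures at 771 °C are proportional to moles, so apply stoichiometry directly to pressures.
P(O2) required for 0.384 atm of NO = (1/2) × 0.384 = 0.1920 atm; available 0.264 atm, so NO is limiting.
P(O2) remaining = 0.264 − (1/2) × 0.384 = 0.07200 atm
P(gaseous products) = (2)/2 × 0.384 = 0.3840 atm
P_total at 771 °C = 0.07200 + 0.3840 = 0.4560 atm
Scaling to 696 °C: P = 0.4560 × 969.15/1044.15 = 0.4232 atm

0.423 atm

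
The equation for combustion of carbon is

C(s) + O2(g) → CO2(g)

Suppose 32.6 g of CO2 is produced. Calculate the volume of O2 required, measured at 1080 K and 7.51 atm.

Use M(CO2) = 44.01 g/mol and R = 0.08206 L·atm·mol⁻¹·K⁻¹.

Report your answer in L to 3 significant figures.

8.74 L

n(CO2) = 32.60 / 44.01 = 0.7407 mol
n(O2) = (1/1) × 0.7407 = 0.7407 mol
V = nRT/P = 0.7407 × 0.08206 × 1080 / 7.51 = 8.741 L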